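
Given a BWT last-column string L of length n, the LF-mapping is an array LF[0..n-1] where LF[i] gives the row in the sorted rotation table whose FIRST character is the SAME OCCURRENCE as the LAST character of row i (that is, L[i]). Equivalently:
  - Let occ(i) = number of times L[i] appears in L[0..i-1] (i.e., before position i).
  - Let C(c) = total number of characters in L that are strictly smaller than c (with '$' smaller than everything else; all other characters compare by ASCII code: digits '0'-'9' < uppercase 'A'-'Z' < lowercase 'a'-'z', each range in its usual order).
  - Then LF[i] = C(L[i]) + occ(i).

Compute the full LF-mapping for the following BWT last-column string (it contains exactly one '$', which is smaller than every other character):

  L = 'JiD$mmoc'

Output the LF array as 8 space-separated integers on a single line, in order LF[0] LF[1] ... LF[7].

Char counts: '$':1, 'D':1, 'J':1, 'c':1, 'i':1, 'm':2, 'o':1
C (first-col start): C('$')=0, C('D')=1, C('J')=2, C('c')=3, C('i')=4, C('m')=5, C('o')=7
L[0]='J': occ=0, LF[0]=C('J')+0=2+0=2
L[1]='i': occ=0, LF[1]=C('i')+0=4+0=4
L[2]='D': occ=0, LF[2]=C('D')+0=1+0=1
L[3]='$': occ=0, LF[3]=C('$')+0=0+0=0
L[4]='m': occ=0, LF[4]=C('m')+0=5+0=5
L[5]='m': occ=1, LF[5]=C('m')+1=5+1=6
L[6]='o': occ=0, LF[6]=C('o')+0=7+0=7
L[7]='c': occ=0, LF[7]=C('c')+0=3+0=3

Answer: 2 4 1 0 5 6 7 3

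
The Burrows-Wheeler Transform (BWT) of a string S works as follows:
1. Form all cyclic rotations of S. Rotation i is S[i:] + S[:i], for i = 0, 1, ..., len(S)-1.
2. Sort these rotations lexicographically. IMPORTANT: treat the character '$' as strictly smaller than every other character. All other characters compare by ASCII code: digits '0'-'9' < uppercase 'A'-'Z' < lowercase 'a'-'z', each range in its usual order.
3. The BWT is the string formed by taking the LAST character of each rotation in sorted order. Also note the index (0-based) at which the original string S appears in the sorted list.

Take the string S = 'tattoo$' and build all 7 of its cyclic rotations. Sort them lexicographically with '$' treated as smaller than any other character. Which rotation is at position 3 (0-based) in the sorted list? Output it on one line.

All 7 rotations (rotation i = S[i:]+S[:i]):
  rot[0] = tattoo$
  rot[1] = attoo$t
  rot[2] = ttoo$ta
  rot[3] = too$tat
  rot[4] = oo$tatt
  rot[5] = o$tatto
  rot[6] = $tattoo
Sorted (with $ < everything):
  sorted[0] = $tattoo
  sorted[1] = attoo$t
  sorted[2] = o$tatto
  sorted[3] = oo$tatt
  sorted[4] = tattoo$
  sorted[5] = too$tat
  sorted[6] = ttoo$ta
sorted[3] = oo$tatt

Answer: oo$tatt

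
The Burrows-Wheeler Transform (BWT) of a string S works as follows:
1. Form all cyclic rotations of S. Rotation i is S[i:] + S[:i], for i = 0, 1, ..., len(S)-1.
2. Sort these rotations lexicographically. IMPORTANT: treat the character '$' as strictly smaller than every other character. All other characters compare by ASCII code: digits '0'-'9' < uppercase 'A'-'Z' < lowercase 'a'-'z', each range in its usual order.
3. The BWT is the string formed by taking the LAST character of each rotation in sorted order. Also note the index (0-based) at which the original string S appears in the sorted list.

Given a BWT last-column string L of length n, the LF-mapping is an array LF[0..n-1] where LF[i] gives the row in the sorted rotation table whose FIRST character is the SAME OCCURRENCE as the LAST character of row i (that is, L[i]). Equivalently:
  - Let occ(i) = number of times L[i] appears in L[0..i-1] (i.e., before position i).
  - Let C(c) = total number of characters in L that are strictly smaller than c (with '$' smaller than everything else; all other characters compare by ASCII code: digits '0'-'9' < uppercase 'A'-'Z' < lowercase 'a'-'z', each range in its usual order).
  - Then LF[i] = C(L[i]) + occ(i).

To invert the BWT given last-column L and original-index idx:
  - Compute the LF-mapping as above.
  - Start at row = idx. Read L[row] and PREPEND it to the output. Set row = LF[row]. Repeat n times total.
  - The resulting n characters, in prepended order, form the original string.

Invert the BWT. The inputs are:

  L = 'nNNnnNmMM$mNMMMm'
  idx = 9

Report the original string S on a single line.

LF mapping: 13 6 7 14 15 8 10 1 2 0 11 9 3 4 5 12
Walk LF starting at row 9, prepending L[row]:
  step 1: row=9, L[9]='$', prepend. Next row=LF[9]=0
  step 2: row=0, L[0]='n', prepend. Next row=LF[0]=13
  step 3: row=13, L[13]='M', prepend. Next row=LF[13]=4
  step 4: row=4, L[4]='n', prepend. Next row=LF[4]=15
  step 5: row=15, L[15]='m', prepend. Next row=LF[15]=12
  step 6: row=12, L[12]='M', prepend. Next row=LF[12]=3
  step 7: row=3, L[3]='n', prepend. Next row=LF[3]=14
  step 8: row=14, L[14]='M', prepend. Next row=LF[14]=5
  step 9: row=5, L[5]='N', prepend. Next row=LF[5]=8
  step 10: row=8, L[8]='M', prepend. Next row=LF[8]=2
  step 11: row=2, L[2]='N', prepend. Next row=LF[2]=7
  step 12: row=7, L[7]='M', prepend. Next row=LF[7]=1
  step 13: row=1, L[1]='N', prepend. Next row=LF[1]=6
  step 14: row=6, L[6]='m', prepend. Next row=LF[6]=10
  step 15: row=10, L[10]='m', prepend. Next row=LF[10]=11
  step 16: row=11, L[11]='N', prepend. Next row=LF[11]=9
Reversed output: NmmNMNMNMnMmnMn$

Answer: NmmNMNMNMnMmnMn$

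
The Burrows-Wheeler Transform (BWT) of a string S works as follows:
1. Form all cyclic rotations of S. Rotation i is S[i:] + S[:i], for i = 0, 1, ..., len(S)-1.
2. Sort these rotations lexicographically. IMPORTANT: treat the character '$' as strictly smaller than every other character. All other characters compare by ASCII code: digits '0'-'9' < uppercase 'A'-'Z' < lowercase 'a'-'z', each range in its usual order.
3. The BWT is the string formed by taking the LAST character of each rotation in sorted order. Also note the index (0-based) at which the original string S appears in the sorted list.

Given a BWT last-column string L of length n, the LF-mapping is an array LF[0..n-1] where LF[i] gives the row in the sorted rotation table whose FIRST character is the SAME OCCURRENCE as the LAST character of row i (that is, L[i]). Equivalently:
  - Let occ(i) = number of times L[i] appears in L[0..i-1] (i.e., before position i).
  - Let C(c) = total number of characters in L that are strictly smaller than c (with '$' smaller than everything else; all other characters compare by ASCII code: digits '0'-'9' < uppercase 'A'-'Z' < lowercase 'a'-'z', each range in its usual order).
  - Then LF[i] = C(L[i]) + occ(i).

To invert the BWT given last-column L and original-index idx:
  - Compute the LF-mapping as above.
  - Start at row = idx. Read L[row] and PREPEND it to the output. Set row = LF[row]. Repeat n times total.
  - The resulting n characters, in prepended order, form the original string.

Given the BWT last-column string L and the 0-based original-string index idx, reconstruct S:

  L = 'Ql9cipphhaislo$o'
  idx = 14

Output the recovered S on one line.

LF mapping: 2 9 1 4 7 13 14 5 6 3 8 15 10 11 0 12
Walk LF starting at row 14, prepending L[row]:
  step 1: row=14, L[14]='$', prepend. Next row=LF[14]=0
  step 2: row=0, L[0]='Q', prepend. Next row=LF[0]=2
  step 3: row=2, L[2]='9', prepend. Next row=LF[2]=1
  step 4: row=1, L[1]='l', prepend. Next row=LF[1]=9
  step 5: row=9, L[9]='a', prepend. Next row=LF[9]=3
  step 6: row=3, L[3]='c', prepend. Next row=LF[3]=4
  step 7: row=4, L[4]='i', prepend. Next row=LF[4]=7
  step 8: row=7, L[7]='h', prepend. Next row=LF[7]=5
  step 9: row=5, L[5]='p', prepend. Next row=LF[5]=13
  step 10: row=13, L[13]='o', prepend. Next row=LF[13]=11
  step 11: row=11, L[11]='s', prepend. Next row=LF[11]=15
  step 12: row=15, L[15]='o', prepend. Next row=LF[15]=12
  step 13: row=12, L[12]='l', prepend. Next row=LF[12]=10
  step 14: row=10, L[10]='i', prepend. Next row=LF[10]=8
  step 15: row=8, L[8]='h', prepend. Next row=LF[8]=6
  step 16: row=6, L[6]='p', prepend. Next row=LF[6]=14
Reversed output: philosophical9Q$

Answer: philosophical9Q$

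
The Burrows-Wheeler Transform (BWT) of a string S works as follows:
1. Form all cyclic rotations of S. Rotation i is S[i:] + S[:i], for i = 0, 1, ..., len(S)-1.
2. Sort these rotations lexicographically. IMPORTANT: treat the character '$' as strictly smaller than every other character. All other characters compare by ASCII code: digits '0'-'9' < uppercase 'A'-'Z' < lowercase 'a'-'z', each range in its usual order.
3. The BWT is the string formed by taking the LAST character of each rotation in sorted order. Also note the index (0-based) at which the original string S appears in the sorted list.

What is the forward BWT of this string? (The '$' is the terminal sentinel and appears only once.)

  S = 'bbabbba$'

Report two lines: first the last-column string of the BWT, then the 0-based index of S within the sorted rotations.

All 8 rotations (rotation i = S[i:]+S[:i]):
  rot[0] = bbabbba$
  rot[1] = babbba$b
  rot[2] = abbba$bb
  rot[3] = bbba$bba
  rot[4] = bba$bbab
  rot[5] = ba$bbabb
  rot[6] = a$bbabbb
  rot[7] = $bbabbba
Sorted (with $ < everything):
  sorted[0] = $bbabbba  (last char: 'a')
  sorted[1] = a$bbabbb  (last char: 'b')
  sorted[2] = abbba$bb  (last char: 'b')
  sorted[3] = ba$bbabb  (last char: 'b')
  sorted[4] = babbba$b  (last char: 'b')
  sorted[5] = bba$bbab  (last char: 'b')
  sorted[6] = bbabbba$  (last char: '$')
  sorted[7] = bbba$bba  (last char: 'a')
Last column: abbbbb$a
Original string S is at sorted index 6

Answer: abbbbb$a
6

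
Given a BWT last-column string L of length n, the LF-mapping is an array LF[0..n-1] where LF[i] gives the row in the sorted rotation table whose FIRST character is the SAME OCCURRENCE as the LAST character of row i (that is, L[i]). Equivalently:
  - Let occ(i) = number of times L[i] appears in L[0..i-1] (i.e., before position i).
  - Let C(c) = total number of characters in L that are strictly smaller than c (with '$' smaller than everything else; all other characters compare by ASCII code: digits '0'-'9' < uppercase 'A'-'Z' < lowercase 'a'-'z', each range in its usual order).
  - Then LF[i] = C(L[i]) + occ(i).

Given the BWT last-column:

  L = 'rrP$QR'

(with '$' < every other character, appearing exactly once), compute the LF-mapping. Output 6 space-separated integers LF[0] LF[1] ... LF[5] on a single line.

Answer: 4 5 1 0 2 3

Derivation:
Char counts: '$':1, 'P':1, 'Q':1, 'R':1, 'r':2
C (first-col start): C('$')=0, C('P')=1, C('Q')=2, C('R')=3, C('r')=4
L[0]='r': occ=0, LF[0]=C('r')+0=4+0=4
L[1]='r': occ=1, LF[1]=C('r')+1=4+1=5
L[2]='P': occ=0, LF[2]=C('P')+0=1+0=1
L[3]='$': occ=0, LF[3]=C('$')+0=0+0=0
L[4]='Q': occ=0, LF[4]=C('Q')+0=2+0=2
L[5]='R': occ=0, LF[5]=C('R')+0=3+0=3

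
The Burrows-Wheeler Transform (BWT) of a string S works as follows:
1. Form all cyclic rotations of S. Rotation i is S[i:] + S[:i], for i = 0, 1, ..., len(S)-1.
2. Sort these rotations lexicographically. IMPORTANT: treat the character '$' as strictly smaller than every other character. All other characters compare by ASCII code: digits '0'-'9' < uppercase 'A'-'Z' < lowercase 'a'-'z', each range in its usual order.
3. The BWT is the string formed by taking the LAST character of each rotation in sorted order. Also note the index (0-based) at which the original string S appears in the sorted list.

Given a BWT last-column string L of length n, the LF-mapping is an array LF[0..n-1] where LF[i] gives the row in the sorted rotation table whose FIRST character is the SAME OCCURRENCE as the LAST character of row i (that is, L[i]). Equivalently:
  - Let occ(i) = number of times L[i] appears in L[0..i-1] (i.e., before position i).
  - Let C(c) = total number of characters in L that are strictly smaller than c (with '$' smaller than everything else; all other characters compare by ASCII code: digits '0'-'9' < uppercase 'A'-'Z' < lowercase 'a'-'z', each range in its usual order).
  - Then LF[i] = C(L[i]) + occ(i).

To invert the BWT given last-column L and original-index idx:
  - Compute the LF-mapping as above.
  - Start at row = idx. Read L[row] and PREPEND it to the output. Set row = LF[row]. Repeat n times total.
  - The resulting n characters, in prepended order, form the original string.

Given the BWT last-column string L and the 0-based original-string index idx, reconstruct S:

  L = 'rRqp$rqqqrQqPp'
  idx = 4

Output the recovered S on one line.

LF mapping: 11 3 6 4 0 12 7 8 9 13 2 10 1 5
Walk LF starting at row 4, prepending L[row]:
  step 1: row=4, L[4]='$', prepend. Next row=LF[4]=0
  step 2: row=0, L[0]='r', prepend. Next row=LF[0]=11
  step 3: row=11, L[11]='q', prepend. Next row=LF[11]=10
  step 4: row=10, L[10]='Q', prepend. Next row=LF[10]=2
  step 5: row=2, L[2]='q', prepend. Next row=LF[2]=6
  step 6: row=6, L[6]='q', prepend. Next row=LF[6]=7
  step 7: row=7, L[7]='q', prepend. Next row=LF[7]=8
  step 8: row=8, L[8]='q', prepend. Next row=LF[8]=9
  step 9: row=9, L[9]='r', prepend. Next row=LF[9]=13
  step 10: row=13, L[13]='p', prepend. Next row=LF[13]=5
  step 11: row=5, L[5]='r', prepend. Next row=LF[5]=12
  step 12: row=12, L[12]='P', prepend. Next row=LF[12]=1
  step 13: row=1, L[1]='R', prepend. Next row=LF[1]=3
  step 14: row=3, L[3]='p', prepend. Next row=LF[3]=4
Reversed output: pRPrprqqqqQqr$

Answer: pRPrprqqqqQqr$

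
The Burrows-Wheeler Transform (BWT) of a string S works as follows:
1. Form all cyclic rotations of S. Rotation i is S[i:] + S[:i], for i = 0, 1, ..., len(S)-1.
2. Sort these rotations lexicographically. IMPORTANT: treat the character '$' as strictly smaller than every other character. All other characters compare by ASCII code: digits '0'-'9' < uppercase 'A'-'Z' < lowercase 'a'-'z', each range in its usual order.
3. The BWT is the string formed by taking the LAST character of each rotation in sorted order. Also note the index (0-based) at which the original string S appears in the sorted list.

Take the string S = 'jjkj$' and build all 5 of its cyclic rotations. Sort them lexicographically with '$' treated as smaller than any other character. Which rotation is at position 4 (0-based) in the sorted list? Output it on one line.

All 5 rotations (rotation i = S[i:]+S[:i]):
  rot[0] = jjkj$
  rot[1] = jkj$j
  rot[2] = kj$jj
  rot[3] = j$jjk
  rot[4] = $jjkj
Sorted (with $ < everything):
  sorted[0] = $jjkj
  sorted[1] = j$jjk
  sorted[2] = jjkj$
  sorted[3] = jkj$j
  sorted[4] = kj$jj
sorted[4] = kj$jj

Answer: kj$jj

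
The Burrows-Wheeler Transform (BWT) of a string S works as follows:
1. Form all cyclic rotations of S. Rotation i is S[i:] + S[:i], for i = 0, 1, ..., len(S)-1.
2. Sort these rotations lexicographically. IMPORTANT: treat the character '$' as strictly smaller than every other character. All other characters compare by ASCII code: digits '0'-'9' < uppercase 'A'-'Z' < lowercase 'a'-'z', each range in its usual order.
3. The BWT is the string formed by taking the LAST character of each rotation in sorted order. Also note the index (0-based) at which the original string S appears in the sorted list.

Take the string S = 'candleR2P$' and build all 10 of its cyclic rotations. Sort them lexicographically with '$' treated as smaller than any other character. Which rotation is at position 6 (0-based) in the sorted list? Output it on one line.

All 10 rotations (rotation i = S[i:]+S[:i]):
  rot[0] = candleR2P$
  rot[1] = andleR2P$c
  rot[2] = ndleR2P$ca
  rot[3] = dleR2P$can
  rot[4] = leR2P$cand
  rot[5] = eR2P$candl
  rot[6] = R2P$candle
  rot[7] = 2P$candleR
  rot[8] = P$candleR2
  rot[9] = $candleR2P
Sorted (with $ < everything):
  sorted[0] = $candleR2P
  sorted[1] = 2P$candleR
  sorted[2] = P$candleR2
  sorted[3] = R2P$candle
  sorted[4] = andleR2P$c
  sorted[5] = candleR2P$
  sorted[6] = dleR2P$can
  sorted[7] = eR2P$candl
  sorted[8] = leR2P$cand
  sorted[9] = ndleR2P$ca
sorted[6] = dleR2P$can

Answer: dleR2P$can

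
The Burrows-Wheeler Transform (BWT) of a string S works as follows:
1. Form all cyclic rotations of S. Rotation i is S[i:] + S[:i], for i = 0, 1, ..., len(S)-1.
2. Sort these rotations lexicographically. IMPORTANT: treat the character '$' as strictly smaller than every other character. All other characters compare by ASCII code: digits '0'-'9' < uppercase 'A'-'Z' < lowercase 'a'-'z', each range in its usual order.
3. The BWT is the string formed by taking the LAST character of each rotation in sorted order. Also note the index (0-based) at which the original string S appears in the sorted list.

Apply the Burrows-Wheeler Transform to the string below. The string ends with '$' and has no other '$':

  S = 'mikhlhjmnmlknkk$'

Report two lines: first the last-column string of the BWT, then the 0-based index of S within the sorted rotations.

Answer: klkmhkinlhm$njkm
11

Derivation:
All 16 rotations (rotation i = S[i:]+S[:i]):
  rot[0] = mikhlhjmnmlknkk$
  rot[1] = ikhlhjmnmlknkk$m
  rot[2] = khlhjmnmlknkk$mi
  rot[3] = hlhjmnmlknkk$mik
  rot[4] = lhjmnmlknkk$mikh
  rot[5] = hjmnmlknkk$mikhl
  rot[6] = jmnmlknkk$mikhlh
  rot[7] = mnmlknkk$mikhlhj
  rot[8] = nmlknkk$mikhlhjm
  rot[9] = mlknkk$mikhlhjmn
  rot[10] = lknkk$mikhlhjmnm
  rot[11] = knkk$mikhlhjmnml
  rot[12] = nkk$mikhlhjmnmlk
  rot[13] = kk$mikhlhjmnmlkn
  rot[14] = k$mikhlhjmnmlknk
  rot[15] = $mikhlhjmnmlknkk
Sorted (with $ < everything):
  sorted[0] = $mikhlhjmnmlknkk  (last char: 'k')
  sorted[1] = hjmnmlknkk$mikhl  (last char: 'l')
  sorted[2] = hlhjmnmlknkk$mik  (last char: 'k')
  sorted[3] = ikhlhjmnmlknkk$m  (last char: 'm')
  sorted[4] = jmnmlknkk$mikhlh  (last char: 'h')
  sorted[5] = k$mikhlhjmnmlknk  (last char: 'k')
  sorted[6] = khlhjmnmlknkk$mi  (last char: 'i')
  sorted[7] = kk$mikhlhjmnmlkn  (last char: 'n')
  sorted[8] = knkk$mikhlhjmnml  (last char: 'l')
  sorted[9] = lhjmnmlknkk$mikh  (last char: 'h')
  sorted[10] = lknkk$mikhlhjmnm  (last char: 'm')
  sorted[11] = mikhlhjmnmlknkk$  (last char: '$')
  sorted[12] = mlknkk$mikhlhjmn  (last char: 'n')
  sorted[13] = mnmlknkk$mikhlhj  (last char: 'j')
  sorted[14] = nkk$mikhlhjmnmlk  (last char: 'k')
  sorted[15] = nmlknkk$mikhlhjm  (last char: 'm')
Last column: klkmhkinlhm$njkm
Original string S is at sorted index 11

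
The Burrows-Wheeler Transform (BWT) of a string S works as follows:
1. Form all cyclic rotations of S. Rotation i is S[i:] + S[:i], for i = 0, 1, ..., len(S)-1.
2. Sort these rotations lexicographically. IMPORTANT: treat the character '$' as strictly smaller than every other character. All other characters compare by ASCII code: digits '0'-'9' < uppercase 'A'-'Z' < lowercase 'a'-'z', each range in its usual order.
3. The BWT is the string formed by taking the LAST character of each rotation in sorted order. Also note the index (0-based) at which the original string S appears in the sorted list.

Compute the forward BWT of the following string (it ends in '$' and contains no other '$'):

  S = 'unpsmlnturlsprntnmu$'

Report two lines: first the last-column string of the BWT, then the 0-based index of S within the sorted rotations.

All 20 rotations (rotation i = S[i:]+S[:i]):
  rot[0] = unpsmlnturlsprntnmu$
  rot[1] = npsmlnturlsprntnmu$u
  rot[2] = psmlnturlsprntnmu$un
  rot[3] = smlnturlsprntnmu$unp
  rot[4] = mlnturlsprntnmu$unps
  rot[5] = lnturlsprntnmu$unpsm
  rot[6] = nturlsprntnmu$unpsml
  rot[7] = turlsprntnmu$unpsmln
  rot[8] = urlsprntnmu$unpsmlnt
  rot[9] = rlsprntnmu$unpsmlntu
  rot[10] = lsprntnmu$unpsmlntur
  rot[11] = sprntnmu$unpsmlnturl
  rot[12] = prntnmu$unpsmlnturls
  rot[13] = rntnmu$unpsmlnturlsp
  rot[14] = ntnmu$unpsmlnturlspr
  rot[15] = tnmu$unpsmlnturlsprn
  rot[16] = nmu$unpsmlnturlsprnt
  rot[17] = mu$unpsmlnturlsprntn
  rot[18] = u$unpsmlnturlsprntnm
  rot[19] = $unpsmlnturlsprntnmu
Sorted (with $ < everything):
  sorted[0] = $unpsmlnturlsprntnmu  (last char: 'u')
  sorted[1] = lnturlsprntnmu$unpsm  (last char: 'm')
  sorted[2] = lsprntnmu$unpsmlntur  (last char: 'r')
  sorted[3] = mlnturlsprntnmu$unps  (last char: 's')
  sorted[4] = mu$unpsmlnturlsprntn  (last char: 'n')
  sorted[5] = nmu$unpsmlnturlsprnt  (last char: 't')
  sorted[6] = npsmlnturlsprntnmu$u  (last char: 'u')
  sorted[7] = ntnmu$unpsmlnturlspr  (last char: 'r')
  sorted[8] = nturlsprntnmu$unpsml  (last char: 'l')
  sorted[9] = prntnmu$unpsmlnturls  (last char: 's')
  sorted[10] = psmlnturlsprntnmu$un  (last char: 'n')
  sorted[11] = rlsprntnmu$unpsmlntu  (last char: 'u')
  sorted[12] = rntnmu$unpsmlnturlsp  (last char: 'p')
  sorted[13] = smlnturlsprntnmu$unp  (last char: 'p')
  sorted[14] = sprntnmu$unpsmlnturl  (last char: 'l')
  sorted[15] = tnmu$unpsmlnturlsprn  (last char: 'n')
  sorted[16] = turlsprntnmu$unpsmln  (last char: 'n')
  sorted[17] = u$unpsmlnturlsprntnm  (last char: 'm')
  sorted[18] = unpsmlnturlsprntnmu$  (last char: '$')
  sorted[19] = urlsprntnmu$unpsmlnt  (last char: 't')
Last column: umrsnturlsnupplnnm$t
Original string S is at sorted index 18

Answer: umrsnturlsnupplnnm$t
18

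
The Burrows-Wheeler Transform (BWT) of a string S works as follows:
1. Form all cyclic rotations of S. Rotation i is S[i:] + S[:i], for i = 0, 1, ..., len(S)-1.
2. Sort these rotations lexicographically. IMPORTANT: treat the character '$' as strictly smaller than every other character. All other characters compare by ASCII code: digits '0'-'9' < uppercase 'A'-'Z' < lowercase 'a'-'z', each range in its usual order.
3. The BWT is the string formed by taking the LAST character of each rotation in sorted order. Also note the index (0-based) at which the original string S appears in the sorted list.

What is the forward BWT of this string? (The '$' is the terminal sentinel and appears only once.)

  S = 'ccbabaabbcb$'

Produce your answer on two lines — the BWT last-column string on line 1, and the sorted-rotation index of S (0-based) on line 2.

Answer: bbbacacabbc$
11

Derivation:
All 12 rotations (rotation i = S[i:]+S[:i]):
  rot[0] = ccbabaabbcb$
  rot[1] = cbabaabbcb$c
  rot[2] = babaabbcb$cc
  rot[3] = abaabbcb$ccb
  rot[4] = baabbcb$ccba
  rot[5] = aabbcb$ccbab
  rot[6] = abbcb$ccbaba
  rot[7] = bbcb$ccbabaa
  rot[8] = bcb$ccbabaab
  rot[9] = cb$ccbabaabb
  rot[10] = b$ccbabaabbc
  rot[11] = $ccbabaabbcb
Sorted (with $ < everything):
  sorted[0] = $ccbabaabbcb  (last char: 'b')
  sorted[1] = aabbcb$ccbab  (last char: 'b')
  sorted[2] = abaabbcb$ccb  (last char: 'b')
  sorted[3] = abbcb$ccbaba  (last char: 'a')
  sorted[4] = b$ccbabaabbc  (last char: 'c')
  sorted[5] = baabbcb$ccba  (last char: 'a')
  sorted[6] = babaabbcb$cc  (last char: 'c')
  sorted[7] = bbcb$ccbabaa  (last char: 'a')
  sorted[8] = bcb$ccbabaab  (last char: 'b')
  sorted[9] = cb$ccbabaabb  (last char: 'b')
  sorted[10] = cbabaabbcb$c  (last char: 'c')
  sorted[11] = ccbabaabbcb$  (last char: '$')
Last column: bbbacacabbc$
Original string S is at sorted index 11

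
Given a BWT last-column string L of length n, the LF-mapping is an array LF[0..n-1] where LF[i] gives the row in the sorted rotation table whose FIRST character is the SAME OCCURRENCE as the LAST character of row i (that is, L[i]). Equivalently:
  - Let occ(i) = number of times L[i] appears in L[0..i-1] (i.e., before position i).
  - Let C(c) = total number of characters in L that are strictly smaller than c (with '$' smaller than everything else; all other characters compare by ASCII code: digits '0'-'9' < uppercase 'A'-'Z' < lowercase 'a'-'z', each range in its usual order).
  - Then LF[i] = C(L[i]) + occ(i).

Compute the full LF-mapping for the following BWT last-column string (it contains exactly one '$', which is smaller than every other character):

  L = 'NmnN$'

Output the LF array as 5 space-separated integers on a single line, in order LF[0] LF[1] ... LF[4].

Char counts: '$':1, 'N':2, 'm':1, 'n':1
C (first-col start): C('$')=0, C('N')=1, C('m')=3, C('n')=4
L[0]='N': occ=0, LF[0]=C('N')+0=1+0=1
L[1]='m': occ=0, LF[1]=C('m')+0=3+0=3
L[2]='n': occ=0, LF[2]=C('n')+0=4+0=4
L[3]='N': occ=1, LF[3]=C('N')+1=1+1=2
L[4]='$': occ=0, LF[4]=C('$')+0=0+0=0

Answer: 1 3 4 2 0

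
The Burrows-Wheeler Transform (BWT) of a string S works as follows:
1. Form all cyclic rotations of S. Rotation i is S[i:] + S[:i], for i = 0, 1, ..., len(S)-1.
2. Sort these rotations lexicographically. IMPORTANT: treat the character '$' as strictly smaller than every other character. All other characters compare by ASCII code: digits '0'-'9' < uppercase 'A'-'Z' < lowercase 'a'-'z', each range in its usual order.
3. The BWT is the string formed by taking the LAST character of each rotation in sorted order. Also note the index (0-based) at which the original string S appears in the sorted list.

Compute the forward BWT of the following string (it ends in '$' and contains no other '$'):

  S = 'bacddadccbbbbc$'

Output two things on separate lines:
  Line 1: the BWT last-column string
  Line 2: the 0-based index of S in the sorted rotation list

All 15 rotations (rotation i = S[i:]+S[:i]):
  rot[0] = bacddadccbbbbc$
  rot[1] = acddadccbbbbc$b
  rot[2] = cddadccbbbbc$ba
  rot[3] = ddadccbbbbc$bac
  rot[4] = dadccbbbbc$bacd
  rot[5] = adccbbbbc$bacdd
  rot[6] = dccbbbbc$bacdda
  rot[7] = ccbbbbc$bacddad
  rot[8] = cbbbbc$bacddadc
  rot[9] = bbbbc$bacddadcc
  rot[10] = bbbc$bacddadccb
  rot[11] = bbc$bacddadccbb
  rot[12] = bc$bacddadccbbb
  rot[13] = c$bacddadccbbbb
  rot[14] = $bacddadccbbbbc
Sorted (with $ < everything):
  sorted[0] = $bacddadccbbbbc  (last char: 'c')
  sorted[1] = acddadccbbbbc$b  (last char: 'b')
  sorted[2] = adccbbbbc$bacdd  (last char: 'd')
  sorted[3] = bacddadccbbbbc$  (last char: '$')
  sorted[4] = bbbbc$bacddadcc  (last char: 'c')
  sorted[5] = bbbc$bacddadccb  (last char: 'b')
  sorted[6] = bbc$bacddadccbb  (last char: 'b')
  sorted[7] = bc$bacddadccbbb  (last char: 'b')
  sorted[8] = c$bacddadccbbbb  (last char: 'b')
  sorted[9] = cbbbbc$bacddadc  (last char: 'c')
  sorted[10] = ccbbbbc$bacddad  (last char: 'd')
  sorted[11] = cddadccbbbbc$ba  (last char: 'a')
  sorted[12] = dadccbbbbc$bacd  (last char: 'd')
  sorted[13] = dccbbbbc$bacdda  (last char: 'a')
  sorted[14] = ddadccbbbbc$bac  (last char: 'c')
Last column: cbd$cbbbbcdadac
Original string S is at sorted index 3

Answer: cbd$cbbbbcdadac
3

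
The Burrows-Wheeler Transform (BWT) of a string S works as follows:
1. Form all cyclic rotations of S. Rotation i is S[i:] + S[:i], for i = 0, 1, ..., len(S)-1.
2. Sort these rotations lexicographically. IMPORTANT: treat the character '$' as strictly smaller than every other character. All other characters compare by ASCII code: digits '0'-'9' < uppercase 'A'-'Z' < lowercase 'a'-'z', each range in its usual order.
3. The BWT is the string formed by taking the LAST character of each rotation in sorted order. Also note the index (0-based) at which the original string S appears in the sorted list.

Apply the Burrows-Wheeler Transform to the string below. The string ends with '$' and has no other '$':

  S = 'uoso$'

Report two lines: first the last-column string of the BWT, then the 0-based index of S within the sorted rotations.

All 5 rotations (rotation i = S[i:]+S[:i]):
  rot[0] = uoso$
  rot[1] = oso$u
  rot[2] = so$uo
  rot[3] = o$uos
  rot[4] = $uoso
Sorted (with $ < everything):
  sorted[0] = $uoso  (last char: 'o')
  sorted[1] = o$uos  (last char: 's')
  sorted[2] = oso$u  (last char: 'u')
  sorted[3] = so$uo  (last char: 'o')
  sorted[4] = uoso$  (last char: '$')
Last column: osuo$
Original string S is at sorted index 4

Answer: osuo$
4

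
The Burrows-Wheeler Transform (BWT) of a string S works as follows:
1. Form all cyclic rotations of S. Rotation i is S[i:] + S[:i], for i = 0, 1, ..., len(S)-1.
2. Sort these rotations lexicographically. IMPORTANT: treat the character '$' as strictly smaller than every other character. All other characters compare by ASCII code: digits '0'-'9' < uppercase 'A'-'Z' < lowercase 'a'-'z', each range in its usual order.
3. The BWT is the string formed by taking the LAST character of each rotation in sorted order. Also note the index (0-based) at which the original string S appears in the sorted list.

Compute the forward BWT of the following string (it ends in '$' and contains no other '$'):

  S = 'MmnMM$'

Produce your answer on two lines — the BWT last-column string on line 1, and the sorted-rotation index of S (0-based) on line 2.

Answer: MMn$Mm
3

Derivation:
All 6 rotations (rotation i = S[i:]+S[:i]):
  rot[0] = MmnMM$
  rot[1] = mnMM$M
  rot[2] = nMM$Mm
  rot[3] = MM$Mmn
  rot[4] = M$MmnM
  rot[5] = $MmnMM
Sorted (with $ < everything):
  sorted[0] = $MmnMM  (last char: 'M')
  sorted[1] = M$MmnM  (last char: 'M')
  sorted[2] = MM$Mmn  (last char: 'n')
  sorted[3] = MmnMM$  (last char: '$')
  sorted[4] = mnMM$M  (last char: 'M')
  sorted[5] = nMM$Mm  (last char: 'm')
Last column: MMn$Mm
Original string S is at sorted index 3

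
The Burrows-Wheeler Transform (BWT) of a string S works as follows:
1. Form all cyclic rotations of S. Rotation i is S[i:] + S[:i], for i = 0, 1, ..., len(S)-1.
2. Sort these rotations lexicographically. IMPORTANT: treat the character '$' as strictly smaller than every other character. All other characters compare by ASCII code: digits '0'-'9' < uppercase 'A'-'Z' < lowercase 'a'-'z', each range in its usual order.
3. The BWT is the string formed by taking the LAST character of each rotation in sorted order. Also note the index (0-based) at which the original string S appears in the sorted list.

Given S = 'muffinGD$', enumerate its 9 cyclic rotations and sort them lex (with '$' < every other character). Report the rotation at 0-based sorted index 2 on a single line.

Answer: GD$muffin

Derivation:
All 9 rotations (rotation i = S[i:]+S[:i]):
  rot[0] = muffinGD$
  rot[1] = uffinGD$m
  rot[2] = ffinGD$mu
  rot[3] = finGD$muf
  rot[4] = inGD$muff
  rot[5] = nGD$muffi
  rot[6] = GD$muffin
  rot[7] = D$muffinG
  rot[8] = $muffinGD
Sorted (with $ < everything):
  sorted[0] = $muffinGD
  sorted[1] = D$muffinG
  sorted[2] = GD$muffin
  sorted[3] = ffinGD$mu
  sorted[4] = finGD$muf
  sorted[5] = inGD$muff
  sorted[6] = muffinGD$
  sorted[7] = nGD$muffi
  sorted[8] = uffinGD$m
sorted[2] = GD$muffin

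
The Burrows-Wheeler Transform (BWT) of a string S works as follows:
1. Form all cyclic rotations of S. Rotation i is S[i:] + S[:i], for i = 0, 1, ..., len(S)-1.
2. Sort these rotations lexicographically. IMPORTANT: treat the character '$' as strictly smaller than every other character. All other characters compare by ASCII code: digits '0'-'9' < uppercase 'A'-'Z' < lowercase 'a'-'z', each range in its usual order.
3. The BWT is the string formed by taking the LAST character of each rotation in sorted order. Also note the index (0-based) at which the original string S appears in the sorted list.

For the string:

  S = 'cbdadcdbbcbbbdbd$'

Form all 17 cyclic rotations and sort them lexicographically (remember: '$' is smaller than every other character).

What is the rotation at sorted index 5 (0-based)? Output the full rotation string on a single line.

Answer: bcbbbdbd$cbdadcdb

Derivation:
All 17 rotations (rotation i = S[i:]+S[:i]):
  rot[0] = cbdadcdbbcbbbdbd$
  rot[1] = bdadcdbbcbbbdbd$c
  rot[2] = dadcdbbcbbbdbd$cb
  rot[3] = adcdbbcbbbdbd$cbd
  rot[4] = dcdbbcbbbdbd$cbda
  rot[5] = cdbbcbbbdbd$cbdad
  rot[6] = dbbcbbbdbd$cbdadc
  rot[7] = bbcbbbdbd$cbdadcd
  rot[8] = bcbbbdbd$cbdadcdb
  rot[9] = cbbbdbd$cbdadcdbb
  rot[10] = bbbdbd$cbdadcdbbc
  rot[11] = bbdbd$cbdadcdbbcb
  rot[12] = bdbd$cbdadcdbbcbb
  rot[13] = dbd$cbdadcdbbcbbb
  rot[14] = bd$cbdadcdbbcbbbd
  rot[15] = d$cbdadcdbbcbbbdb
  rot[16] = $cbdadcdbbcbbbdbd
Sorted (with $ < everything):
  sorted[0] = $cbdadcdbbcbbbdbd
  sorted[1] = adcdbbcbbbdbd$cbd
  sorted[2] = bbbdbd$cbdadcdbbc
  sorted[3] = bbcbbbdbd$cbdadcd
  sorted[4] = bbdbd$cbdadcdbbcb
  sorted[5] = bcbbbdbd$cbdadcdb
  sorted[6] = bd$cbdadcdbbcbbbd
  sorted[7] = bdadcdbbcbbbdbd$c
  sorted[8] = bdbd$cbdadcdbbcbb
  sorted[9] = cbbbdbd$cbdadcdbb
  sorted[10] = cbdadcdbbcbbbdbd$
  sorted[11] = cdbbcbbbdbd$cbdad
  sorted[12] = d$cbdadcdbbcbbbdb
  sorted[13] = dadcdbbcbbbdbd$cb
  sorted[14] = dbbcbbbdbd$cbdadc
  sorted[15] = dbd$cbdadcdbbcbbb
  sorted[16] = dcdbbcbbbdbd$cbda
sorted[5] = bcbbbdbd$cbdadcdb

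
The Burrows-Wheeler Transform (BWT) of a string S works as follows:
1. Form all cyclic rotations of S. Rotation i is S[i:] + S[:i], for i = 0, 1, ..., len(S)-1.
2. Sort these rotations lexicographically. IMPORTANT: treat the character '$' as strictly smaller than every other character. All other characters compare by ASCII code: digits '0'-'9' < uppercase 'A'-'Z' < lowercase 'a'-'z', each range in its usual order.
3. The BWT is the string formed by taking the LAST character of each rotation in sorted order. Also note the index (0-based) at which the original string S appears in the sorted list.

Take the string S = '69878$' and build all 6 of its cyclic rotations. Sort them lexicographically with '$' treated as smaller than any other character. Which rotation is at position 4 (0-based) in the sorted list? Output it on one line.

All 6 rotations (rotation i = S[i:]+S[:i]):
  rot[0] = 69878$
  rot[1] = 9878$6
  rot[2] = 878$69
  rot[3] = 78$698
  rot[4] = 8$6987
  rot[5] = $69878
Sorted (with $ < everything):
  sorted[0] = $69878
  sorted[1] = 69878$
  sorted[2] = 78$698
  sorted[3] = 8$6987
  sorted[4] = 878$69
  sorted[5] = 9878$6
sorted[4] = 878$69

Answer: 878$69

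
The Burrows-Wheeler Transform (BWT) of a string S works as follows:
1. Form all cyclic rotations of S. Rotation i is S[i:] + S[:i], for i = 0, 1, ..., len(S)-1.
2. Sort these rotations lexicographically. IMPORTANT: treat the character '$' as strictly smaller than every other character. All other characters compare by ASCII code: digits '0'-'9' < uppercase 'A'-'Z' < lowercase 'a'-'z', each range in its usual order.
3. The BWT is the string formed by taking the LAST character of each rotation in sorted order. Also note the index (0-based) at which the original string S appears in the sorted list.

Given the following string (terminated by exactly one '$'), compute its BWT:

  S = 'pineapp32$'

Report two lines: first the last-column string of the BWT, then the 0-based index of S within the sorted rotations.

Answer: 23penpip$a
8

Derivation:
All 10 rotations (rotation i = S[i:]+S[:i]):
  rot[0] = pineapp32$
  rot[1] = ineapp32$p
  rot[2] = neapp32$pi
  rot[3] = eapp32$pin
  rot[4] = app32$pine
  rot[5] = pp32$pinea
  rot[6] = p32$pineap
  rot[7] = 32$pineapp
  rot[8] = 2$pineapp3
  rot[9] = $pineapp32
Sorted (with $ < everything):
  sorted[0] = $pineapp32  (last char: '2')
  sorted[1] = 2$pineapp3  (last char: '3')
  sorted[2] = 32$pineapp  (last char: 'p')
  sorted[3] = app32$pine  (last char: 'e')
  sorted[4] = eapp32$pin  (last char: 'n')
  sorted[5] = ineapp32$p  (last char: 'p')
  sorted[6] = neapp32$pi  (last char: 'i')
  sorted[7] = p32$pineap  (last char: 'p')
  sorted[8] = pineapp32$  (last char: '$')
  sorted[9] = pp32$pinea  (last char: 'a')
Last column: 23penpip$a
Original string S is at sorted index 8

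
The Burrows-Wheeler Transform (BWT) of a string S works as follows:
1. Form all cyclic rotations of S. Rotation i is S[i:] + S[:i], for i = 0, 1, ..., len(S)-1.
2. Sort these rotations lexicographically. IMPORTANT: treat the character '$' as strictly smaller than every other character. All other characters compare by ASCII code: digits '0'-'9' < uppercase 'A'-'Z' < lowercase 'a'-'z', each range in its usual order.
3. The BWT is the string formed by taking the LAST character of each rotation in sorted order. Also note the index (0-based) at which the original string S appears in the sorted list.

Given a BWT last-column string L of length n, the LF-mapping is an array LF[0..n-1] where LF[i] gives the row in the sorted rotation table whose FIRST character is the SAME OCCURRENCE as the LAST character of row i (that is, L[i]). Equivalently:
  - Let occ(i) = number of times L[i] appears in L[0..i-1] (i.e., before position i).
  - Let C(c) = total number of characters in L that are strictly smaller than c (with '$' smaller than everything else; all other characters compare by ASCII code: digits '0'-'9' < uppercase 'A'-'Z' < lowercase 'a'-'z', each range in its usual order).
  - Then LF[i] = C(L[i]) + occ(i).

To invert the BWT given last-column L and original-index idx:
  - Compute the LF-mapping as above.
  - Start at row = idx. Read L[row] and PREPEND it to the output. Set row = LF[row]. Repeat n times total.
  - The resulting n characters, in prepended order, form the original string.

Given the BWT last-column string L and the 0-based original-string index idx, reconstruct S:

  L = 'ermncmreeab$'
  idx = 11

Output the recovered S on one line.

LF mapping: 4 10 7 9 3 8 11 5 6 1 2 0
Walk LF starting at row 11, prepending L[row]:
  step 1: row=11, L[11]='$', prepend. Next row=LF[11]=0
  step 2: row=0, L[0]='e', prepend. Next row=LF[0]=4
  step 3: row=4, L[4]='c', prepend. Next row=LF[4]=3
  step 4: row=3, L[3]='n', prepend. Next row=LF[3]=9
  step 5: row=9, L[9]='a', prepend. Next row=LF[9]=1
  step 6: row=1, L[1]='r', prepend. Next row=LF[1]=10
  step 7: row=10, L[10]='b', prepend. Next row=LF[10]=2
  step 8: row=2, L[2]='m', prepend. Next row=LF[2]=7
  step 9: row=7, L[7]='e', prepend. Next row=LF[7]=5
  step 10: row=5, L[5]='m', prepend. Next row=LF[5]=8
  step 11: row=8, L[8]='e', prepend. Next row=LF[8]=6
  step 12: row=6, L[6]='r', prepend. Next row=LF[6]=11
Reversed output: remembrance$

Answer: remembrance$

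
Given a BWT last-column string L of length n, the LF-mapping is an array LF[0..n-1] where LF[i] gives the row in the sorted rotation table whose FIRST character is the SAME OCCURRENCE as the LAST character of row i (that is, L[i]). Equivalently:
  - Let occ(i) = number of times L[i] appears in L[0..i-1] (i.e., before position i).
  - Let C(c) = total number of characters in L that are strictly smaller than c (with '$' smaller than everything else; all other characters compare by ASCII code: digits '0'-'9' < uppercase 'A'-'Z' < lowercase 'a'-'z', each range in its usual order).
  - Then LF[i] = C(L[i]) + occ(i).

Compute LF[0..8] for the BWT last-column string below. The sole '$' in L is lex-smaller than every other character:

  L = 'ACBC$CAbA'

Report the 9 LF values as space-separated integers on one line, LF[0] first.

Answer: 1 5 4 6 0 7 2 8 3

Derivation:
Char counts: '$':1, 'A':3, 'B':1, 'C':3, 'b':1
C (first-col start): C('$')=0, C('A')=1, C('B')=4, C('C')=5, C('b')=8
L[0]='A': occ=0, LF[0]=C('A')+0=1+0=1
L[1]='C': occ=0, LF[1]=C('C')+0=5+0=5
L[2]='B': occ=0, LF[2]=C('B')+0=4+0=4
L[3]='C': occ=1, LF[3]=C('C')+1=5+1=6
L[4]='$': occ=0, LF[4]=C('$')+0=0+0=0
L[5]='C': occ=2, LF[5]=C('C')+2=5+2=7
L[6]='A': occ=1, LF[6]=C('A')+1=1+1=2
L[7]='b': occ=0, LF[7]=C('b')+0=8+0=8
L[8]='A': occ=2, LF[8]=C('A')+2=1+2=3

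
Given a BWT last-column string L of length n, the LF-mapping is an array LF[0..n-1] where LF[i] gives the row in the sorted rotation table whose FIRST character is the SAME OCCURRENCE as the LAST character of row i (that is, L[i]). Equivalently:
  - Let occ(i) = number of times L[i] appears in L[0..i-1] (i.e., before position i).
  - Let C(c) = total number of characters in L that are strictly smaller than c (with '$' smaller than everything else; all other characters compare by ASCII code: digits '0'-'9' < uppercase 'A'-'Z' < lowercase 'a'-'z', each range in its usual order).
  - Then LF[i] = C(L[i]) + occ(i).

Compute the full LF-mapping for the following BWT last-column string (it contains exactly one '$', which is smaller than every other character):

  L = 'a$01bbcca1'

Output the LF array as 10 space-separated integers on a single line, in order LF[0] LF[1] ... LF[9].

Char counts: '$':1, '0':1, '1':2, 'a':2, 'b':2, 'c':2
C (first-col start): C('$')=0, C('0')=1, C('1')=2, C('a')=4, C('b')=6, C('c')=8
L[0]='a': occ=0, LF[0]=C('a')+0=4+0=4
L[1]='$': occ=0, LF[1]=C('$')+0=0+0=0
L[2]='0': occ=0, LF[2]=C('0')+0=1+0=1
L[3]='1': occ=0, LF[3]=C('1')+0=2+0=2
L[4]='b': occ=0, LF[4]=C('b')+0=6+0=6
L[5]='b': occ=1, LF[5]=C('b')+1=6+1=7
L[6]='c': occ=0, LF[6]=C('c')+0=8+0=8
L[7]='c': occ=1, LF[7]=C('c')+1=8+1=9
L[8]='a': occ=1, LF[8]=C('a')+1=4+1=5
L[9]='1': occ=1, LF[9]=C('1')+1=2+1=3

Answer: 4 0 1 2 6 7 8 9 5 3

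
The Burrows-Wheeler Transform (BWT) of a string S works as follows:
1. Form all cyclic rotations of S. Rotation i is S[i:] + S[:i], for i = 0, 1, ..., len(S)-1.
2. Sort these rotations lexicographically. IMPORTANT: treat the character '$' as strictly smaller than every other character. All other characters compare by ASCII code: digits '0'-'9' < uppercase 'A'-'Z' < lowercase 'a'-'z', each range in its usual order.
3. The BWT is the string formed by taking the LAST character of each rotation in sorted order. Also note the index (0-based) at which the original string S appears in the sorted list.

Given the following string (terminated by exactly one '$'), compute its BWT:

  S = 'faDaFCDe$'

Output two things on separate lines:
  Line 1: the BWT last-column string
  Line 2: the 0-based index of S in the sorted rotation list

Answer: eFaCafDD$
8

Derivation:
All 9 rotations (rotation i = S[i:]+S[:i]):
  rot[0] = faDaFCDe$
  rot[1] = aDaFCDe$f
  rot[2] = DaFCDe$fa
  rot[3] = aFCDe$faD
  rot[4] = FCDe$faDa
  rot[5] = CDe$faDaF
  rot[6] = De$faDaFC
  rot[7] = e$faDaFCD
  rot[8] = $faDaFCDe
Sorted (with $ < everything):
  sorted[0] = $faDaFCDe  (last char: 'e')
  sorted[1] = CDe$faDaF  (last char: 'F')
  sorted[2] = DaFCDe$fa  (last char: 'a')
  sorted[3] = De$faDaFC  (last char: 'C')
  sorted[4] = FCDe$faDa  (last char: 'a')
  sorted[5] = aDaFCDe$f  (last char: 'f')
  sorted[6] = aFCDe$faD  (last char: 'D')
  sorted[7] = e$faDaFCD  (last char: 'D')
  sorted[8] = faDaFCDe$  (last char: '$')
Last column: eFaCafDD$
Original string S is at sorted index 8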